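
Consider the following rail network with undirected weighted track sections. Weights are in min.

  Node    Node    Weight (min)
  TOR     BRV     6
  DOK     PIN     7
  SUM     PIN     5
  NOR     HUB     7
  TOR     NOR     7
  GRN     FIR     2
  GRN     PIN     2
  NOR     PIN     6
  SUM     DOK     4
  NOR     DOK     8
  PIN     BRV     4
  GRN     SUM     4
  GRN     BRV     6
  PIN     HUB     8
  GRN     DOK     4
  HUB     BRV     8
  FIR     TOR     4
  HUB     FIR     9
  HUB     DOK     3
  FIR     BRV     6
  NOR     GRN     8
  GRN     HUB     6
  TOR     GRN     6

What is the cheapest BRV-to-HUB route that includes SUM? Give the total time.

Shortest BRV→SUM: BRV → PIN → SUM = 9
Shortest SUM→HUB: SUM → DOK → HUB = 7
Total via SUM: 9 + 7 = 16 min.

16 min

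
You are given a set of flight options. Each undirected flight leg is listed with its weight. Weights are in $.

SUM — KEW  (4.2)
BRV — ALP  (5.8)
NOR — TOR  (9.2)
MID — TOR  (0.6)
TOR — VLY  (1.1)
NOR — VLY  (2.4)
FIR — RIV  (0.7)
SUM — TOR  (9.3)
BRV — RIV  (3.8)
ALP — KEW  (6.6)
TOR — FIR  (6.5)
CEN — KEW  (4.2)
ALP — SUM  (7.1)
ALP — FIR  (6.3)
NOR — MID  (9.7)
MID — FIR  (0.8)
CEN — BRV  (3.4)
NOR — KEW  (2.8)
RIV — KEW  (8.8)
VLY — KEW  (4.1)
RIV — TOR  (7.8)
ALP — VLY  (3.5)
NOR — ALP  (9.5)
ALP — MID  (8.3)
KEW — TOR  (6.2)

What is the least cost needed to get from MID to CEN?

Shortest distances from MID:
MID: 0
TOR: 0.6  (via MID)
FIR: 0.8  (via MID)
RIV: 1.5  (via FIR)
VLY: 1.7  (via TOR)
NOR: 4.1  (via VLY)
ALP: 5.2  (via VLY)
BRV: 5.3  (via RIV)
KEW: 5.8  (via VLY)
CEN: 8.7  (via BRV)
Shortest route: MID → FIR → RIV → BRV → CEN = $8.7.

$8.7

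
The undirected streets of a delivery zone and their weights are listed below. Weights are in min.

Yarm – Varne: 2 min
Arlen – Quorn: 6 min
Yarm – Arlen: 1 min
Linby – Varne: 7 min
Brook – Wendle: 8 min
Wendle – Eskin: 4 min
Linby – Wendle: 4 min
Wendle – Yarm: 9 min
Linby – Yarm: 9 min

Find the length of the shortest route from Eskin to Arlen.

14 min

Shortest distances from Eskin:
Eskin: 0
Wendle: 4  (via Eskin)
Linby: 8  (via Wendle)
Brook: 12  (via Wendle)
Yarm: 13  (via Wendle)
Arlen: 14  (via Yarm)
Shortest route: Eskin–Wendle–Yarm–Arlen = 14 min.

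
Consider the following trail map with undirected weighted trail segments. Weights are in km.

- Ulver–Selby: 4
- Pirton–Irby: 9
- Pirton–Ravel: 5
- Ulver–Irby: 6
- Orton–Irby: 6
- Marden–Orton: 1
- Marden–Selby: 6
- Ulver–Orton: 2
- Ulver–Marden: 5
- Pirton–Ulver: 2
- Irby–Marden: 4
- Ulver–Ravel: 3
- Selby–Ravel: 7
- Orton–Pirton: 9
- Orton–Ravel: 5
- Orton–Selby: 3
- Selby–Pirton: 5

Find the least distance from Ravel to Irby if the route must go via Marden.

10 km

Best Ravel to Marden: Ravel–Orton–Marden costing 6
Best Marden to Irby: Marden–Irby costing 4
Total via Marden: 6 + 4 = 10 km.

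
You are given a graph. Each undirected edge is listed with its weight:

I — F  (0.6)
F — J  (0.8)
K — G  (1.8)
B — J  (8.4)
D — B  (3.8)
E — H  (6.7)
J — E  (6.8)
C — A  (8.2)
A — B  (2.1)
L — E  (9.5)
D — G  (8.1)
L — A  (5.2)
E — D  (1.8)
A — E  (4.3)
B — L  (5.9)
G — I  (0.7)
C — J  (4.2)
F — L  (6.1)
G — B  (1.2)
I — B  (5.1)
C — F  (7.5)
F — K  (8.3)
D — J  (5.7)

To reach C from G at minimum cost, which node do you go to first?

Enumerating some paths:
G–I–F–J–C: 0.7+0.6+0.8+4.2 = 6.3
G–B–A–C: 1.2+2.1+8.2 = 11.5
G–I–F–C: 0.7+0.6+7.5 = 8.8
The minimum is 6.3 via G–I–F–J–C.
So from G the first move is to I.

I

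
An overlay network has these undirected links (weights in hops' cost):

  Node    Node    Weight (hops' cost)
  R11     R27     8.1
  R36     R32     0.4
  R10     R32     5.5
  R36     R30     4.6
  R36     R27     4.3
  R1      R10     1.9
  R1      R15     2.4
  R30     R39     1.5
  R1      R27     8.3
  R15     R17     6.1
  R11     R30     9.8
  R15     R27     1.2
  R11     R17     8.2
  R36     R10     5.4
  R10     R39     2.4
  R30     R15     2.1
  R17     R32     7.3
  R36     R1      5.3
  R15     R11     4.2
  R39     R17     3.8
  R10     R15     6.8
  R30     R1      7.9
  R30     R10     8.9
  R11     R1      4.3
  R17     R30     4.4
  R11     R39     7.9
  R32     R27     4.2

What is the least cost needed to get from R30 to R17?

4.4 hops' cost

Running Dijkstra from R30:
R30: 0
R39: 1.5  (via R30)
R15: 2.1  (via R30)
R27: 3.3  (via R15)
R10: 3.9  (via R39)
R17: 4.4  (via R30)
Shortest route: R30–R17 = 4.4 hops' cost.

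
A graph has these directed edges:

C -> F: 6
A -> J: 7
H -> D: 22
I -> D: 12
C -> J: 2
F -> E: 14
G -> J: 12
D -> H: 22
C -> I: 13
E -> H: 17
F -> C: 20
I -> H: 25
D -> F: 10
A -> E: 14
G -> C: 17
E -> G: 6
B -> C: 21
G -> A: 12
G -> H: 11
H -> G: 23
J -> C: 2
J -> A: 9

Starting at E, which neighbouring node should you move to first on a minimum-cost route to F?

Candidate routes:
E–G–J–C–F: 6+12+2+6 = 26
E–G–C–F: 6+17+6 = 29
The minimum is 26 via E–G–J–C–F.
So from E the first move is to G.

G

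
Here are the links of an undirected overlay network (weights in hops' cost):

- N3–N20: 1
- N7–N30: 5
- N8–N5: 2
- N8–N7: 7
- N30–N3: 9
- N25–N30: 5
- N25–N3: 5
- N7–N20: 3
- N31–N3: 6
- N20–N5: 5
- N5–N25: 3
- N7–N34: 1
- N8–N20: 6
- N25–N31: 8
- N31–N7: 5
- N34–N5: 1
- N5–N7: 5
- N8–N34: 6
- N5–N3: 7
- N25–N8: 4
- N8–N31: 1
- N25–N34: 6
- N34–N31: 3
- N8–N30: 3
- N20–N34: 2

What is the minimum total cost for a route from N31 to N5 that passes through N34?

4 hops' cost

Best N31 to N34: N31 → N34 costing 3
Best N34 to N5: N34 → N5 costing 1
Total via N34: 3 + 1 = 4 hops' cost.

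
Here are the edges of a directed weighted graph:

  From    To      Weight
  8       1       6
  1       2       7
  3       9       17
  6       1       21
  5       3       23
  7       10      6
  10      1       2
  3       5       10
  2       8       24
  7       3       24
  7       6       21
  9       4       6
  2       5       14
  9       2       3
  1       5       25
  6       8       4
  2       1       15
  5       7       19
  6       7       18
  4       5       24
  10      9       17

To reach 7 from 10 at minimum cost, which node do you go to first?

Compare a few routes:
10 - 1 - 5 - 7: 2+25+19 = 46
10 - 9 - 2 - 5 - 7: 17+3+14+19 = 53
10 - 1 - 2 - 5 - 7: 2+7+14+19 = 42
10 - 9 - 4 - 5 - 7: 17+6+24+19 = 66
Cheapest is 10 - 1 - 2 - 5 - 7 at 42.
So from 10 the first move is to 1.

1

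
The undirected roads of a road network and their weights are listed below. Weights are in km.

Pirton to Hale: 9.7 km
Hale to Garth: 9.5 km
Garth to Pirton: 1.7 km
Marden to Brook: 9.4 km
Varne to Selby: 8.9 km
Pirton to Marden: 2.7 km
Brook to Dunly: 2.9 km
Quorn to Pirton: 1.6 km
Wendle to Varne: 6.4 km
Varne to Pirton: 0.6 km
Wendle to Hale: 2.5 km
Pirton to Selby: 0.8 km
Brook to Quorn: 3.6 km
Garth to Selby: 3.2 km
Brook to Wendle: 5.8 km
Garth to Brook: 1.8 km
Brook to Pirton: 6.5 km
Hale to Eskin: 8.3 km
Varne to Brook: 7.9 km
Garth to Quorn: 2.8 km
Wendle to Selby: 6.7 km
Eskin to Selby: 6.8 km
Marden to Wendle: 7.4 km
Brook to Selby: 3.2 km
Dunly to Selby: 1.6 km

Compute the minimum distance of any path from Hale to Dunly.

10.8 km

Running Dijkstra from Hale:
Hale: 0
Wendle: 2.5  (via Hale)
Eskin: 8.3  (via Hale)
Brook: 8.3  (via Wendle)
Varne: 8.9  (via Wendle)
Selby: 9.2  (via Wendle)
Garth: 9.5  (via Hale)
Pirton: 9.5  (via Varne)
Marden: 9.9  (via Wendle)
Dunly: 10.8  (via Selby)
Shortest route: Hale–Wendle–Selby–Dunly = 10.8 km.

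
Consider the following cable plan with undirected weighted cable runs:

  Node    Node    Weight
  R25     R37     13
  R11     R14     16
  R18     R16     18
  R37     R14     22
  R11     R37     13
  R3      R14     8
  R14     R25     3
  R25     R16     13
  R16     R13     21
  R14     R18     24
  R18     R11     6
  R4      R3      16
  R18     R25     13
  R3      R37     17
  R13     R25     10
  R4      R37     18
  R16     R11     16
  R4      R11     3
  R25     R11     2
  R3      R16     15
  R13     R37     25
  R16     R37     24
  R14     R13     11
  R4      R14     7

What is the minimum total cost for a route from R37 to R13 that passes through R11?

Best R37 to R11: R37 → R11 costing 13
Shortest R11→R13: R11 → R25 → R13 = 12
Total via R11: 13 + 12 = 25.

25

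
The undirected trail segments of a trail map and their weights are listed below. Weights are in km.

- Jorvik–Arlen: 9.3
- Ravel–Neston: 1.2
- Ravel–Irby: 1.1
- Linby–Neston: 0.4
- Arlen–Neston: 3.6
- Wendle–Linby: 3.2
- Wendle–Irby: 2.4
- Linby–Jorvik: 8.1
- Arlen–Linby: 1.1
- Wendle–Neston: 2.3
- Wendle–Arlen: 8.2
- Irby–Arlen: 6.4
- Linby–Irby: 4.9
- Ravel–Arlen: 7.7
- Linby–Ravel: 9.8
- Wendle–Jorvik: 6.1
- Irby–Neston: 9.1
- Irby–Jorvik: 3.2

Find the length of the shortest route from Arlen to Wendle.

Settle nodes by increasing distance from Arlen:
Arlen: 0
Linby: 1.1  (via Arlen)
Neston: 1.5  (via Linby)
Ravel: 2.7  (via Neston)
Wendle: 3.8  (via Neston)
Shortest route: Arlen–Linby–Neston–Wendle = 3.8 km.

3.8 km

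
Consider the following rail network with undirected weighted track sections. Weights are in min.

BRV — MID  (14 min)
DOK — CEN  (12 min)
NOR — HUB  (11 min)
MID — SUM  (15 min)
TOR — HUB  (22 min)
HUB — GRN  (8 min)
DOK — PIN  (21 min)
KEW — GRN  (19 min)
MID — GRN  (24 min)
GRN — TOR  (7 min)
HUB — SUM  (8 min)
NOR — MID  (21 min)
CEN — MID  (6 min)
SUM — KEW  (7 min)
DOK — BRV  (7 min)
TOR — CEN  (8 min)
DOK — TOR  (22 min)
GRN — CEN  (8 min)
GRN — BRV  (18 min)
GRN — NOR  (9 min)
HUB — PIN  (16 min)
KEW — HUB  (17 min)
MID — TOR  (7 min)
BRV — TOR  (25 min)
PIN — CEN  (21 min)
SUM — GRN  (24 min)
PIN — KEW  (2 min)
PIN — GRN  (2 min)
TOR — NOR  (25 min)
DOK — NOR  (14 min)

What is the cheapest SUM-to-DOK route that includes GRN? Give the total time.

31 min

Best SUM to GRN: SUM–KEW–PIN–GRN costing 11
Shortest GRN→DOK: GRN–CEN–DOK = 20
Total via GRN: 11 + 20 = 31 min.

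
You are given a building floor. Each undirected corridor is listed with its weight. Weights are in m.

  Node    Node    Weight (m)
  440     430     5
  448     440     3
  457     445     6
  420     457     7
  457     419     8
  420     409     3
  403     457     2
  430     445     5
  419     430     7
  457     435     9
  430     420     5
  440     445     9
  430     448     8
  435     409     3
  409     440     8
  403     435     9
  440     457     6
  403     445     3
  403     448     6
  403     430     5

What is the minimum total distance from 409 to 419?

15 m

Candidate routes:
409 - 435 - 457 - 419: 3+9+8 = 20
409 - 420 - 430 - 419: 3+5+7 = 15
409 - 420 - 457 - 419: 3+7+8 = 18
The minimum is 15 m via 409 - 420 - 430 - 419.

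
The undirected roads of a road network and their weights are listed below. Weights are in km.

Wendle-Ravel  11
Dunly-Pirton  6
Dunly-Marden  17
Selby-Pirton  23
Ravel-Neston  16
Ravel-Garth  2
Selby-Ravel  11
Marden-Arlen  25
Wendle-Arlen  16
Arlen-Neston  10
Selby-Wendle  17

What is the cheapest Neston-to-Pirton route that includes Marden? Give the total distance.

Shortest Neston→Marden: Neston → Arlen → Marden = 35
Shortest Marden→Pirton: Marden → Dunly → Pirton = 23
Total via Marden: 35 + 23 = 58 km.

58 km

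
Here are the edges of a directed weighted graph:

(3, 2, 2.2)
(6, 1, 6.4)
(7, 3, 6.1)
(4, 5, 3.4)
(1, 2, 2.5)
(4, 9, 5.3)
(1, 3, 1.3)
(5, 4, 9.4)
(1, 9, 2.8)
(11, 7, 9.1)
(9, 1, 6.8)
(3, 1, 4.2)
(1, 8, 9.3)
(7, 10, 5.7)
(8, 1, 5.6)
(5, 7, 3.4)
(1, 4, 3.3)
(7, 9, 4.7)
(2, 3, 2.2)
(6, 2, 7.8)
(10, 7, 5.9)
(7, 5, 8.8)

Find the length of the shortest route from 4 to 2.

Compare a few routes:
4 - 9 - 1 - 3 - 2: 5.3+6.8+1.3+2.2 = 15.6
4 - 9 - 1 - 2: 5.3+6.8+2.5 = 14.6
4 - 5 - 7 - 3 - 2: 3.4+3.4+6.1+2.2 = 15.1
Cheapest is 4 - 9 - 1 - 2 at 14.6.

14.6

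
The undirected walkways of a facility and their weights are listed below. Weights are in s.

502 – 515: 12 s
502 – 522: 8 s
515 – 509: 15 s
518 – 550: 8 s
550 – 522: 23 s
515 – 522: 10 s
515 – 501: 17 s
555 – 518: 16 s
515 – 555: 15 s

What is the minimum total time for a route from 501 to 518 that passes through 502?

68 s

Best 501 to 502: 501 → 515 → 502 costing 29
Shortest 502→518: 502 → 522 → 550 → 518 = 39
Total via 502: 29 + 39 = 68 s.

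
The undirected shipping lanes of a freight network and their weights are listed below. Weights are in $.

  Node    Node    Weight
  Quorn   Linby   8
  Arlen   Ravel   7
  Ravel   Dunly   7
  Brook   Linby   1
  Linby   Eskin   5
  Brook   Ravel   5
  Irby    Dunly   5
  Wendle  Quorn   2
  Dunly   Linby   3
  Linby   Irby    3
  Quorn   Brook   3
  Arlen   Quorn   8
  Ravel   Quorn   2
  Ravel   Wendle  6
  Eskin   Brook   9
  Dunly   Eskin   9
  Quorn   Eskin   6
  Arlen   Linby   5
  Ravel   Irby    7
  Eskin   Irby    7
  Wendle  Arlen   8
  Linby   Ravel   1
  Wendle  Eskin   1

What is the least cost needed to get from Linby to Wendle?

Compare a few routes:
Linby–Eskin–Wendle: 5+1 = 6
Linby–Brook–Quorn–Wendle: 1+3+2 = 6
Linby–Ravel–Quorn–Wendle: 1+2+2 = 5
Cheapest is Linby–Ravel–Quorn–Wendle at $5.

$5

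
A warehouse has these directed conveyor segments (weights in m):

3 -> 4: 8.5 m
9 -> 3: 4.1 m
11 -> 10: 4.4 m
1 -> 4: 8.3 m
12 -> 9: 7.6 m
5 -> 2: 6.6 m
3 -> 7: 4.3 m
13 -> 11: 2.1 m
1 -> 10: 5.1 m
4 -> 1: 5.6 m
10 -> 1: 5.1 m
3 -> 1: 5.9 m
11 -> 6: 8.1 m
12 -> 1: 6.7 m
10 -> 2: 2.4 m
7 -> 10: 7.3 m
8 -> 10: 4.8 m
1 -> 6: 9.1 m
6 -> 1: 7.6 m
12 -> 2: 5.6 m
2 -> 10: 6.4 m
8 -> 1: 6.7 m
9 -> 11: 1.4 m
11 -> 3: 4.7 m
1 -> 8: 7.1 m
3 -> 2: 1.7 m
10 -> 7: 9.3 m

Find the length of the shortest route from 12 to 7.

Compare a few routes:
12 → 9 → 3 → 7: 7.6+4.1+4.3 = 16
12 → 9 → 11 → 3 → 7: 7.6+1.4+4.7+4.3 = 18
Cheapest is 12 → 9 → 3 → 7 at 16 m.

16 m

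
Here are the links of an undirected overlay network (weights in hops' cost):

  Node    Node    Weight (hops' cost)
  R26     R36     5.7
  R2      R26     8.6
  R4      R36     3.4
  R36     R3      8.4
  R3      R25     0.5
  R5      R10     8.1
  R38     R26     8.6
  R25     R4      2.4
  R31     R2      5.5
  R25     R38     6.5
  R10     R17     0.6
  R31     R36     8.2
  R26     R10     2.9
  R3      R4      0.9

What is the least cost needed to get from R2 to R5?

19.6 hops' cost

Candidate routes:
R2–R31–R36–R4–R3–R25–R38–R26–R10–R5: 5.5+8.2+3.4+0.9+0.5+6.5+8.6+2.9+8.1 = 44.6
R2–R31–R36–R26–R10–R5: 5.5+8.2+5.7+2.9+8.1 = 30.4
R2–R26–R10–R5: 8.6+2.9+8.1 = 19.6
Cheapest is R2–R26–R10–R5 at 19.6 hops' cost.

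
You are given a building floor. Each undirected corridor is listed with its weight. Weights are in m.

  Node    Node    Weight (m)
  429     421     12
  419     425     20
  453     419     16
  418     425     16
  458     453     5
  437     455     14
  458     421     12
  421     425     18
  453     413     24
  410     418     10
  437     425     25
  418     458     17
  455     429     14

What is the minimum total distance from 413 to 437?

81 m

Settle nodes by increasing distance from 413:
413: 0
453: 24  (via 413)
458: 29  (via 453)
419: 40  (via 453)
421: 41  (via 458)
418: 46  (via 458)
429: 53  (via 421)
410: 56  (via 418)
425: 59  (via 421)
455: 67  (via 429)
437: 81  (via 455)
Shortest route: 413–453–458–421–429–455–437 = 81 m.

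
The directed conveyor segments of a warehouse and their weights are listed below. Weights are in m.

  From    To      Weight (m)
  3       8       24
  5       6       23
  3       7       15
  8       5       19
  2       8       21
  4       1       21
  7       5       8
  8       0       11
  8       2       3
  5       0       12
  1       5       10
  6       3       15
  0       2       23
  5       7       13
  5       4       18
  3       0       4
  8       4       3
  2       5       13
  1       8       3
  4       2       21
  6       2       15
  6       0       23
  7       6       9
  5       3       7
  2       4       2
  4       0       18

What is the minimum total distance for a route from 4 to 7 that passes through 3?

53 m

Shortest 4→3: 4–1–5–3 = 38
Best 3 to 7: 3–7 costing 15
Total via 3: 38 + 15 = 53 m.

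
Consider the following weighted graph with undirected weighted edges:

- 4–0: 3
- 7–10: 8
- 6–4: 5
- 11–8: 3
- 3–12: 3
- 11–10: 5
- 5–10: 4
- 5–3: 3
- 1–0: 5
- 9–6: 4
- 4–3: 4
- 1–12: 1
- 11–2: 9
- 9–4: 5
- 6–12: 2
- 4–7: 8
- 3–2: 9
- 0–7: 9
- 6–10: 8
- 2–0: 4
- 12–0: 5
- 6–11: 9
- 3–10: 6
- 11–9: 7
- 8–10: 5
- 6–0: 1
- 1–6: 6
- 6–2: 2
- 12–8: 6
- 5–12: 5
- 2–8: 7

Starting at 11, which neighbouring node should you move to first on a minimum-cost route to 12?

Compare a few routes:
11 → 6 → 12: 9+2 = 11
11 → 8 → 12: 3+6 = 9
The minimum is 9 via 11 → 8 → 12.
So from 11 the first move is to 8.

8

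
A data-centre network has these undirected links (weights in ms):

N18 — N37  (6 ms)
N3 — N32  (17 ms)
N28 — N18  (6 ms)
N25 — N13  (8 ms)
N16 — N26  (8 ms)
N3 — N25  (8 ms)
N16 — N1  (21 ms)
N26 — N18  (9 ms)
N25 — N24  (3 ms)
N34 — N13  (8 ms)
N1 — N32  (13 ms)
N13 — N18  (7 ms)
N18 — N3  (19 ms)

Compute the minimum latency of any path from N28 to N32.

42 ms

Running Dijkstra from N28:
N28: 0
N18: 6  (via N28)
N37: 12  (via N18)
N13: 13  (via N18)
N26: 15  (via N18)
N34: 21  (via N13)
N25: 21  (via N13)
N16: 23  (via N26)
N24: 24  (via N25)
N3: 25  (via N18)
N32: 42  (via N3)
Shortest route: N28–N18–N3–N32 = 42 ms.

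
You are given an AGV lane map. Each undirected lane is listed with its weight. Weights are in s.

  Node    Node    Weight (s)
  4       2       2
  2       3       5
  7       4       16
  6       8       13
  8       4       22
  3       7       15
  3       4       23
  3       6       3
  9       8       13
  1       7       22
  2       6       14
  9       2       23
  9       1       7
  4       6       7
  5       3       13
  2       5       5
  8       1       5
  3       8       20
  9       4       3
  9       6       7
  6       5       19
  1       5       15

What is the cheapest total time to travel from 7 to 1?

Shortest distances from 7:
7: 0
3: 15  (via 7)
4: 16  (via 7)
2: 18  (via 4)
6: 18  (via 3)
9: 19  (via 4)
1: 22  (via 7)
Shortest route: 7 → 1 = 22 s.

22 s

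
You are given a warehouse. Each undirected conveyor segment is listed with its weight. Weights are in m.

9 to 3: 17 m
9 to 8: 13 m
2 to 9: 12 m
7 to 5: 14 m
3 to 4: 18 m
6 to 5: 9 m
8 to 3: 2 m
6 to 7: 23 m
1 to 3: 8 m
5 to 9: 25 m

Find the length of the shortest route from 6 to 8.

47 m

Settle nodes by increasing distance from 6:
6: 0
5: 9  (via 6)
7: 23  (via 6)
9: 34  (via 5)
2: 46  (via 9)
8: 47  (via 9)
Shortest route: 6 → 5 → 9 → 8 = 47 m.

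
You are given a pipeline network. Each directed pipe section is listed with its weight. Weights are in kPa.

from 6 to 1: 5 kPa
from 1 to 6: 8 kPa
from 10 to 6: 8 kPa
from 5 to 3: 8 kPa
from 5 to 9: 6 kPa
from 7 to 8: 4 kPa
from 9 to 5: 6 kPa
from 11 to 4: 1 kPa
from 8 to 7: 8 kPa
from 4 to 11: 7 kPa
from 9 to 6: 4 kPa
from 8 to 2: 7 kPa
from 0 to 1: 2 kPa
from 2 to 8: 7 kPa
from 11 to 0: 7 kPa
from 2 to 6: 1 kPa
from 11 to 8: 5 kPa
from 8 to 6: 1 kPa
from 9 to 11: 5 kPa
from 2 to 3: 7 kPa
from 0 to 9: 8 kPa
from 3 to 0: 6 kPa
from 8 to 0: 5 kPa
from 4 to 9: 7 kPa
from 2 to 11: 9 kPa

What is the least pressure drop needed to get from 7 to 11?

Settle nodes by increasing distance from 7:
7: 0
8: 4  (via 7)
6: 5  (via 8)
0: 9  (via 8)
1: 10  (via 6)
2: 11  (via 8)
9: 17  (via 0)
3: 18  (via 2)
11: 20  (via 2)
Shortest route: 7 → 8 → 2 → 11 = 20 kPa.

20 kPa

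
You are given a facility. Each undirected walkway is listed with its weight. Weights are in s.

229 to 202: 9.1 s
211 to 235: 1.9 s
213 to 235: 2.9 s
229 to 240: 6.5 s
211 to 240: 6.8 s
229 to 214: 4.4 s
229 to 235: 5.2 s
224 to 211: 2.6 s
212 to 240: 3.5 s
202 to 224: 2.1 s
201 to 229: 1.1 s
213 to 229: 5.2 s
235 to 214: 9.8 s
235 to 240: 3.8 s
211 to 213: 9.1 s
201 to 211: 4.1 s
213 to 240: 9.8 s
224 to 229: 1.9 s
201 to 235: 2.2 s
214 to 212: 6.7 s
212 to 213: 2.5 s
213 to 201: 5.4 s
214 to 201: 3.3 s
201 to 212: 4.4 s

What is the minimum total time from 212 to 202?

Shortest distances from 212:
212: 0
213: 2.5  (via 212)
240: 3.5  (via 212)
201: 4.4  (via 212)
235: 5.4  (via 213)
229: 5.5  (via 201)
214: 6.7  (via 212)
211: 7.3  (via 235)
224: 7.4  (via 229)
202: 9.5  (via 224)
Shortest route: 212–201–229–224–202 = 9.5 s.

9.5 s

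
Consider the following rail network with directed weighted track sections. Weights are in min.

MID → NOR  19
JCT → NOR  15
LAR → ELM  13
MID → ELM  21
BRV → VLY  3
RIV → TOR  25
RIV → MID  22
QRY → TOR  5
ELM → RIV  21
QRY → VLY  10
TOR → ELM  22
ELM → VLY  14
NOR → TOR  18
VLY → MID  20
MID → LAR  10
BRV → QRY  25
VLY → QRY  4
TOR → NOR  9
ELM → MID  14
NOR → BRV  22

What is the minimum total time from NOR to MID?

45 min

Running Dijkstra from NOR:
NOR: 0
TOR: 18  (via NOR)
BRV: 22  (via NOR)
VLY: 25  (via BRV)
QRY: 29  (via VLY)
ELM: 40  (via TOR)
MID: 45  (via VLY)
Shortest route: NOR → BRV → VLY → MID = 45 min.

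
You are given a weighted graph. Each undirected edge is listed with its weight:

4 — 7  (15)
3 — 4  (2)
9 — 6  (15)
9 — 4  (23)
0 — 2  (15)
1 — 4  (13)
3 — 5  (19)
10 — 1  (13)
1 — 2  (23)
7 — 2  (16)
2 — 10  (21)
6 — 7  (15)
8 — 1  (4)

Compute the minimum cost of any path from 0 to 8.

42

Shortest distances from 0:
0: 0
2: 15  (via 0)
7: 31  (via 2)
10: 36  (via 2)
1: 38  (via 2)
8: 42  (via 1)
Shortest route: 0 → 2 → 1 → 8 = 42.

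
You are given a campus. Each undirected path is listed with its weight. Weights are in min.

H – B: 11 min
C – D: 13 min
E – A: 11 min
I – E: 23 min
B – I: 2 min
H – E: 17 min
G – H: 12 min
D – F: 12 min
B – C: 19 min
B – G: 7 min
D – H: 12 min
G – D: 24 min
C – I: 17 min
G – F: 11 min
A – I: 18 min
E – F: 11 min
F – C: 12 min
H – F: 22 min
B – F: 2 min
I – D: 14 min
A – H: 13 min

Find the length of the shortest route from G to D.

21 min

Running Dijkstra from G:
G: 0
B: 7  (via G)
F: 9  (via B)
I: 9  (via B)
H: 12  (via G)
E: 20  (via F)
C: 21  (via F)
D: 21  (via F)
Shortest route: G–B–F–D = 21 min.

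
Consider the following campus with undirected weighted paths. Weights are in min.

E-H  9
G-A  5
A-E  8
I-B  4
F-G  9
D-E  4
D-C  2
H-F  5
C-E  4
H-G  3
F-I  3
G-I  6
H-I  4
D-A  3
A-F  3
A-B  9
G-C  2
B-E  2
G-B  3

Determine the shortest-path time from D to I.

Settle nodes by increasing distance from D:
D: 0
C: 2  (via D)
A: 3  (via D)
E: 4  (via D)
G: 4  (via C)
B: 6  (via E)
F: 6  (via A)
H: 7  (via G)
I: 9  (via F)
Shortest route: D → A → F → I = 9 min.

9 min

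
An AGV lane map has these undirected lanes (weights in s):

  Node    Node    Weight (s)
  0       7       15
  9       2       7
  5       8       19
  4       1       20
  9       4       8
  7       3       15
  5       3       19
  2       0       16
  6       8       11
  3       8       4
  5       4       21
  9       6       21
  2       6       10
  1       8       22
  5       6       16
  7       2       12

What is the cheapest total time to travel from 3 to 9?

Running Dijkstra from 3:
3: 0
8: 4  (via 3)
6: 15  (via 8)
7: 15  (via 3)
5: 19  (via 3)
2: 25  (via 6)
1: 26  (via 8)
0: 30  (via 7)
9: 32  (via 2)
Shortest route: 3 → 8 → 6 → 2 → 9 = 32 s.

32 s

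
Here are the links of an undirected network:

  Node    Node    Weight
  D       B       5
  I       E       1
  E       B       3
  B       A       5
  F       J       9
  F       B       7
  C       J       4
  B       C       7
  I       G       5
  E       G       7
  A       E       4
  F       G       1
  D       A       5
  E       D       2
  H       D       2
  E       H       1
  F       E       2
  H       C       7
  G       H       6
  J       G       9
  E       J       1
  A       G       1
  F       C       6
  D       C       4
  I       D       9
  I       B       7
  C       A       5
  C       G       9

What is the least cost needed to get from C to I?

Shortest distances from C:
C: 0
D: 4  (via C)
J: 4  (via C)
A: 5  (via C)
E: 5  (via J)
F: 6  (via C)
G: 6  (via A)
H: 6  (via D)
I: 6  (via E)
Shortest route: C → J → E → I = 6.

6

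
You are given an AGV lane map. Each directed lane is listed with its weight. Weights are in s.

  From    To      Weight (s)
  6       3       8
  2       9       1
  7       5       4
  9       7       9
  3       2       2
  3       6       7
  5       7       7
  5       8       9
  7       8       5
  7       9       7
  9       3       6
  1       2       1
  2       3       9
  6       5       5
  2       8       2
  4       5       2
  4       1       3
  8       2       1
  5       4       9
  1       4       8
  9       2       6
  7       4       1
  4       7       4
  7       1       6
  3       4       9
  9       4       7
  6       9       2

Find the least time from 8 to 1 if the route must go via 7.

15 s

Shortest 8→7: 8 → 2 → 9 → 7 = 11
Best 7 to 1: 7 → 4 → 1 costing 4
Total via 7: 11 + 4 = 15 s.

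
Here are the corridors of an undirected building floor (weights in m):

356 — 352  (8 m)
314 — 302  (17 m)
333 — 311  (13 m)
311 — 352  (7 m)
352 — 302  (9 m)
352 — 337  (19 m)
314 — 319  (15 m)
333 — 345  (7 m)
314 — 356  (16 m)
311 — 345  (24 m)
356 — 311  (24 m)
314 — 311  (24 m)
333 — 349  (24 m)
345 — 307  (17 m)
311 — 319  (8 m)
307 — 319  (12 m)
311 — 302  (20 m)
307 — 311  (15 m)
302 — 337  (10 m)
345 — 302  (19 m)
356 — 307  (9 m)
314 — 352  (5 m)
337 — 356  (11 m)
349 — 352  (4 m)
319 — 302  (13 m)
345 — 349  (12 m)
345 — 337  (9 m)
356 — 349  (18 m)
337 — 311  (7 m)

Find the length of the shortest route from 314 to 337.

Settle nodes by increasing distance from 314:
314: 0
352: 5  (via 314)
349: 9  (via 352)
311: 12  (via 352)
356: 13  (via 352)
302: 14  (via 352)
319: 15  (via 314)
337: 19  (via 311)
Shortest route: 314–352–311–337 = 19 m.

19 m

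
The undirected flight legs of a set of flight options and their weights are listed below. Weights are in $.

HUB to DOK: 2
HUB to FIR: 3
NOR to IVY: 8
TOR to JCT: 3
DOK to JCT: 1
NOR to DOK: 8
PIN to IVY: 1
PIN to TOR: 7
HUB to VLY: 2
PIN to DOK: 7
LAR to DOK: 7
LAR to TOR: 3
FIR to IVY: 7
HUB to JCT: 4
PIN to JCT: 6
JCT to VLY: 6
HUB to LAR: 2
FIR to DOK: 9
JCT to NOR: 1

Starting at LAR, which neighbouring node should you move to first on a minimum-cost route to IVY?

TOR

Candidate routes:
LAR–TOR–PIN–IVY: 3+7+1 = 11
LAR–HUB–DOK–PIN–IVY: 2+2+7+1 = 12
Cheapest is LAR–TOR–PIN–IVY at $11.
So from LAR the first move is to TOR.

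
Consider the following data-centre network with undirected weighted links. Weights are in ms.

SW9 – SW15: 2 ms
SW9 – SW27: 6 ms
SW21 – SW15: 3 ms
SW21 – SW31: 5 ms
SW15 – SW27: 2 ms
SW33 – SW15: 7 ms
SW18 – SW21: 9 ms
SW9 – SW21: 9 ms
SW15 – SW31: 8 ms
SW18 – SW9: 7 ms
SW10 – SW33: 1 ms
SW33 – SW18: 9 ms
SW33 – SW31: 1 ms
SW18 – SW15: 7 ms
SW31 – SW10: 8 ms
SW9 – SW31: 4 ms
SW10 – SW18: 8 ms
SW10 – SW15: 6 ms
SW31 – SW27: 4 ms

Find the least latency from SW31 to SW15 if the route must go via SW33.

8 ms

Shortest SW31→SW33: SW31 → SW33 = 1
Best SW33 to SW15: SW33 → SW15 costing 7
Total via SW33: 1 + 7 = 8 ms.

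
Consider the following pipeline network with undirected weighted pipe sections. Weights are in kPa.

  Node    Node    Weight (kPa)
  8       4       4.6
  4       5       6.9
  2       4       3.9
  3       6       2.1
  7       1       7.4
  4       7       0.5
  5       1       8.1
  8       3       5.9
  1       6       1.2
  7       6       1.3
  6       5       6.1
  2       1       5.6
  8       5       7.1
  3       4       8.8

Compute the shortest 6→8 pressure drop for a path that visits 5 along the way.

13.2 kPa

Best 6 to 5: 6 → 5 costing 6.1
Shortest 5→8: 5 → 8 = 7.1
Total via 5: 6.1 + 7.1 = 13.2 kPa.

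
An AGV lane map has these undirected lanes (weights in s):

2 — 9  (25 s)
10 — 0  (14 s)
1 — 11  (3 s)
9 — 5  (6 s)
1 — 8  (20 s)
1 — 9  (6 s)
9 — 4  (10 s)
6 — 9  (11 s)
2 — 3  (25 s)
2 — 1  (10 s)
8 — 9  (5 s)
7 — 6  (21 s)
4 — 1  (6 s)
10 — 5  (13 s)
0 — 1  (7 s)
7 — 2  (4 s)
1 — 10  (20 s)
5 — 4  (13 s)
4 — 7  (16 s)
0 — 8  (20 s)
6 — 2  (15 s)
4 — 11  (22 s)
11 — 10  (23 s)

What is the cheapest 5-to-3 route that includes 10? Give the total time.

Best 5 to 10: 5–10 costing 13
Best 10 to 3: 10–1–2–3 costing 55
Total via 10: 13 + 55 = 68 s.

68 s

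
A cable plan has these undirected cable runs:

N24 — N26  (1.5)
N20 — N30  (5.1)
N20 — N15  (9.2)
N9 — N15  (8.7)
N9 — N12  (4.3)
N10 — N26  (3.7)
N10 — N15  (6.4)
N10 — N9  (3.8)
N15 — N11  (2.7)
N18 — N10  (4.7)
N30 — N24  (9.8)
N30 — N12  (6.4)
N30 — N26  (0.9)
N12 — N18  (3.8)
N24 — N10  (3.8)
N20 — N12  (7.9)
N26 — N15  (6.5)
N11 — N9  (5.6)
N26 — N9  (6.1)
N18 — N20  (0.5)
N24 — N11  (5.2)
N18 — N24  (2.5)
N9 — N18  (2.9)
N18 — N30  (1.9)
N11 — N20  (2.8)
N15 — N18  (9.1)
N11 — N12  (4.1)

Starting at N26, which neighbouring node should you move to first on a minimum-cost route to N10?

N10

Compare a few routes:
N26 → N10: 3.7 = 3.7
N26 → N24 → N10: 1.5+3.8 = 5.3
The minimum is 3.7 via N26 → N10.
So from N26 the first move is to N10.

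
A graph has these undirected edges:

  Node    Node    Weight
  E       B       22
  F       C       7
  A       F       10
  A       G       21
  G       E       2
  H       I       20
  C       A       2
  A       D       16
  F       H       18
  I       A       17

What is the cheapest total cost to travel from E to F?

Settle nodes by increasing distance from E:
E: 0
G: 2  (via E)
B: 22  (via E)
A: 23  (via G)
C: 25  (via A)
F: 32  (via C)
Shortest route: E → G → A → C → F = 32.

32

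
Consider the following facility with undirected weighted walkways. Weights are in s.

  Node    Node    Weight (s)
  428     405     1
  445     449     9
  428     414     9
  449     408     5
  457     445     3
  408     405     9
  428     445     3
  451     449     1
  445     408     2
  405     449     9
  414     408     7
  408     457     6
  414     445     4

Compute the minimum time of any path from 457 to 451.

11 s

Shortest distances from 457:
457: 0
445: 3  (via 457)
408: 5  (via 445)
428: 6  (via 445)
414: 7  (via 445)
405: 7  (via 428)
449: 10  (via 408)
451: 11  (via 449)
Shortest route: 457 → 445 → 408 → 449 → 451 = 11 s.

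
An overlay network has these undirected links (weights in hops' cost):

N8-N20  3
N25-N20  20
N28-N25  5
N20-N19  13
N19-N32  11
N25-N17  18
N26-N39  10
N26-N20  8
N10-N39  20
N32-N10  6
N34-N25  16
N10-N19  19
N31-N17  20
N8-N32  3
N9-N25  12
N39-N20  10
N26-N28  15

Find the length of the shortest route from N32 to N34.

42 hops' cost

Candidate routes:
N32 → N8 → N20 → N26 → N28 → N25 → N34: 3+3+8+15+5+16 = 50
N32 → N19 → N20 → N25 → N34: 11+13+20+16 = 60
N32 → N8 → N20 → N25 → N34: 3+3+20+16 = 42
Cheapest is N32 → N8 → N20 → N25 → N34 at 42 hops' cost.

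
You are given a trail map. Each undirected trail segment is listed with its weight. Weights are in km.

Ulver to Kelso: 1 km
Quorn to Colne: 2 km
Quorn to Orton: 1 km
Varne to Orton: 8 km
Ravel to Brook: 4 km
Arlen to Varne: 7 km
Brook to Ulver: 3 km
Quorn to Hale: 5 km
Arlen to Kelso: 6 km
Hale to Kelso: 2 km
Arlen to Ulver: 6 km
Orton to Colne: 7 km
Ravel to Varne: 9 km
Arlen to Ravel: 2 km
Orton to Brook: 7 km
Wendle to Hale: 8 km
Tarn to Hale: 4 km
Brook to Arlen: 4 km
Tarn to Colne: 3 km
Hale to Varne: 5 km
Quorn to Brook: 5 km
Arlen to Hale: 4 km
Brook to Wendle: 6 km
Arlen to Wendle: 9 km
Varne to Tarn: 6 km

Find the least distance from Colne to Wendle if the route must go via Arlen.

20 km

Best Colne to Arlen: Colne–Quorn–Brook–Arlen costing 11
Shortest Arlen→Wendle: Arlen–Wendle = 9
Total via Arlen: 11 + 9 = 20 km.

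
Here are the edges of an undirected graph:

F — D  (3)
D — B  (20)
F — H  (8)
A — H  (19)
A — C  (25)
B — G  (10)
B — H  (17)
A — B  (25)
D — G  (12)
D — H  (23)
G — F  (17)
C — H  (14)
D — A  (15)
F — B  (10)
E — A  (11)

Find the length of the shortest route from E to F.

29

Running Dijkstra from E:
E: 0
A: 11  (via E)
D: 26  (via A)
F: 29  (via D)
Shortest route: E–A–D–F = 29.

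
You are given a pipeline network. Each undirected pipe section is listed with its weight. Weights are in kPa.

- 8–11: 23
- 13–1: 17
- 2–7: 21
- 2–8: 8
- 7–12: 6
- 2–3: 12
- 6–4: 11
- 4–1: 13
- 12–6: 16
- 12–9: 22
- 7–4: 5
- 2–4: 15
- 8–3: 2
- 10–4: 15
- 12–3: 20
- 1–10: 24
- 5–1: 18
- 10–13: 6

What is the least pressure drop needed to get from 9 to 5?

Running Dijkstra from 9:
9: 0
12: 22  (via 9)
7: 28  (via 12)
4: 33  (via 7)
6: 38  (via 12)
3: 42  (via 12)
8: 44  (via 3)
1: 46  (via 4)
2: 48  (via 4)
10: 48  (via 4)
13: 54  (via 10)
5: 64  (via 1)
Shortest route: 9–12–7–4–1–5 = 64 kPa.

64 kPa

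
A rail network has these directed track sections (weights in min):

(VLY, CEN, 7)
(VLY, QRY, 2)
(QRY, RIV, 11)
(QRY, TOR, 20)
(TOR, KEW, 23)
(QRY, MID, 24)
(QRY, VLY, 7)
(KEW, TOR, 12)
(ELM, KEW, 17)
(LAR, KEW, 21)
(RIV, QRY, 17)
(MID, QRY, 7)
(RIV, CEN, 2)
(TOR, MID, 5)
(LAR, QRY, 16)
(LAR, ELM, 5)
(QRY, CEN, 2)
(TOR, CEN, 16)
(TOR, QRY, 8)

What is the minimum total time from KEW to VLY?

27 min

Settle nodes by increasing distance from KEW:
KEW: 0
TOR: 12  (via KEW)
MID: 17  (via TOR)
QRY: 20  (via TOR)
CEN: 22  (via QRY)
VLY: 27  (via QRY)
Shortest route: KEW → TOR → QRY → VLY = 27 min.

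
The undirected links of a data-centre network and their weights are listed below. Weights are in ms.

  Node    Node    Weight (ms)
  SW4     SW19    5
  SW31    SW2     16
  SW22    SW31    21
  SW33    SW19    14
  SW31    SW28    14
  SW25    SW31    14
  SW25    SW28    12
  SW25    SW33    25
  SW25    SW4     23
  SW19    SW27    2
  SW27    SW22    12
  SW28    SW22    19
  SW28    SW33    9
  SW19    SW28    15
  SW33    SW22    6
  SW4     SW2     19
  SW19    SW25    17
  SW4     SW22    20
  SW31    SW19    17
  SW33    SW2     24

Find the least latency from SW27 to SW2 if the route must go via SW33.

40 ms

Best SW27 to SW33: SW27–SW19–SW33 costing 16
Best SW33 to SW2: SW33–SW2 costing 24
Total via SW33: 16 + 24 = 40 ms.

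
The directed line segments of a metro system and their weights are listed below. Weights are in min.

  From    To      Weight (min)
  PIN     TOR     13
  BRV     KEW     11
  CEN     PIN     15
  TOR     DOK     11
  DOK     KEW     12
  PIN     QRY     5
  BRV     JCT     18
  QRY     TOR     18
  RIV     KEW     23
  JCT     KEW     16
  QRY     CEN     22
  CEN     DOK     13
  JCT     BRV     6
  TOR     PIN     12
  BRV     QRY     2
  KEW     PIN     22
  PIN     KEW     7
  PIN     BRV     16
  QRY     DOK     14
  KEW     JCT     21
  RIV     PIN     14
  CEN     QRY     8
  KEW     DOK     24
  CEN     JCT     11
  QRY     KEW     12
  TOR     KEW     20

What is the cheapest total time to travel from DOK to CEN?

61 min

Candidate routes:
DOK - KEW - JCT - BRV - QRY - CEN: 12+21+6+2+22 = 63
DOK - KEW - PIN - BRV - QRY - CEN: 12+22+16+2+22 = 74
DOK - KEW - PIN - QRY - CEN: 12+22+5+22 = 61
Cheapest is DOK - KEW - PIN - QRY - CEN at 61 min.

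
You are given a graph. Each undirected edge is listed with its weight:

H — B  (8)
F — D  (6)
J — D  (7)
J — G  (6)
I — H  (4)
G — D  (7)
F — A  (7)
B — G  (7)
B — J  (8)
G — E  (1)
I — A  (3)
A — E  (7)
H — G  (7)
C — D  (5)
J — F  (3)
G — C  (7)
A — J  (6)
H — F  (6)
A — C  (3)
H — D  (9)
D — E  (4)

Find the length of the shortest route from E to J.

7

Candidate routes:
E–D–J: 4+7 = 11
E–D–F–J: 4+6+3 = 13
E–A–J: 7+6 = 13
E–G–J: 1+6 = 7
Cheapest is E–G–J at 7.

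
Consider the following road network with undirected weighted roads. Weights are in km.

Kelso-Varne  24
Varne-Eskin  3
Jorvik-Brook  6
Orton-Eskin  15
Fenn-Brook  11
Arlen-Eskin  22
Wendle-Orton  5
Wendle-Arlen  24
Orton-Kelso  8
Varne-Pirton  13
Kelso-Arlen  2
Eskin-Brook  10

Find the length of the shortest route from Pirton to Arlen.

38 km

Running Dijkstra from Pirton:
Pirton: 0
Varne: 13  (via Pirton)
Eskin: 16  (via Varne)
Brook: 26  (via Eskin)
Orton: 31  (via Eskin)
Jorvik: 32  (via Brook)
Wendle: 36  (via Orton)
Fenn: 37  (via Brook)
Kelso: 37  (via Varne)
Arlen: 38  (via Eskin)
Shortest route: Pirton → Varne → Eskin → Arlen = 38 km.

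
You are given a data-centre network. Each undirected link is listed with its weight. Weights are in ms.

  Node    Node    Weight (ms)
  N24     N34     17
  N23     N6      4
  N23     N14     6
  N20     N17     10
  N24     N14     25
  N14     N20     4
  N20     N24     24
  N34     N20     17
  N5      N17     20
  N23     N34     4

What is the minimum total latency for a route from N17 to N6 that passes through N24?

59 ms

Shortest N17→N24: N17 → N20 → N24 = 34
Shortest N24→N6: N24 → N34 → N23 → N6 = 25
Total via N24: 34 + 25 = 59 ms.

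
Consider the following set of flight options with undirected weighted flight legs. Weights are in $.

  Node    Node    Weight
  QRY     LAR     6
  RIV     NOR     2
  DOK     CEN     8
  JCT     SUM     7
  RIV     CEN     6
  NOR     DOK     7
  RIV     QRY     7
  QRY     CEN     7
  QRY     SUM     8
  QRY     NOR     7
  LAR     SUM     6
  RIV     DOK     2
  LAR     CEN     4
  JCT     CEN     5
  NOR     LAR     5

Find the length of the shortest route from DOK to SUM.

$15

Settle nodes by increasing distance from DOK:
DOK: 0
RIV: 2  (via DOK)
NOR: 4  (via RIV)
CEN: 8  (via DOK)
QRY: 9  (via RIV)
LAR: 9  (via NOR)
JCT: 13  (via CEN)
SUM: 15  (via LAR)
Shortest route: DOK → RIV → NOR → LAR → SUM = $15.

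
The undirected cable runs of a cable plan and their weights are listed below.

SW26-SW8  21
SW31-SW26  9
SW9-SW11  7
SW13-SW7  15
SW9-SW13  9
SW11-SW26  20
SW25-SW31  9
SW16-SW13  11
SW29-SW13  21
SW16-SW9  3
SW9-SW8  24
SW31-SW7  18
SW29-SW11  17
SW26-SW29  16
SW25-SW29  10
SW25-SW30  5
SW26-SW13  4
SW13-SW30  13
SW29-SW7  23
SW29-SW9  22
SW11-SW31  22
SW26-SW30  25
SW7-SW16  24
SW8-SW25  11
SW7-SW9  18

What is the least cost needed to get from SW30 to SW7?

Settle nodes by increasing distance from SW30:
SW30: 0
SW25: 5  (via SW30)
SW13: 13  (via SW30)
SW31: 14  (via SW25)
SW29: 15  (via SW25)
SW8: 16  (via SW25)
SW26: 17  (via SW13)
SW9: 22  (via SW13)
SW16: 24  (via SW13)
SW7: 28  (via SW13)
Shortest route: SW30 → SW13 → SW7 = 28.

28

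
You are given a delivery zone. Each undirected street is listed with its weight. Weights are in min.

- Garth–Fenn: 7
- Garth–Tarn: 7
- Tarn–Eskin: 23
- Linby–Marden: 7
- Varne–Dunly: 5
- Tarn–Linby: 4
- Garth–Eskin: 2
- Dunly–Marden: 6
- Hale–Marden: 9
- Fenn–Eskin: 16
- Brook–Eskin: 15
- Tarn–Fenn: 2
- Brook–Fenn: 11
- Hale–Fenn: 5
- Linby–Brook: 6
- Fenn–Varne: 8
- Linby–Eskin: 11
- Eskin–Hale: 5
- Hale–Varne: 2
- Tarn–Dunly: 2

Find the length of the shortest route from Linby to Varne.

11 min

Compare a few routes:
Linby → Tarn → Fenn → Varne: 4+2+8 = 14
Linby → Tarn → Dunly → Varne: 4+2+5 = 11
Linby → Tarn → Fenn → Hale → Varne: 4+2+5+2 = 13
Cheapest is Linby → Tarn → Dunly → Varne at 11 min.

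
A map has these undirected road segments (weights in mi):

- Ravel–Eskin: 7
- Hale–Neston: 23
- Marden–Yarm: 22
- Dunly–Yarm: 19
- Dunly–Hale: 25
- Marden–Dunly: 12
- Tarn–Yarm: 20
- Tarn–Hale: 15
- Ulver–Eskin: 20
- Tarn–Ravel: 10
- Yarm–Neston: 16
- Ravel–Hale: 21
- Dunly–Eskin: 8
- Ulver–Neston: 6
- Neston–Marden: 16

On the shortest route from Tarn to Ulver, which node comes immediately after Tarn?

Ravel

Compare a few routes:
Tarn–Yarm–Neston–Ulver: 20+16+6 = 42
Tarn–Ravel–Eskin–Ulver: 10+7+20 = 37
The minimum is 37 mi via Tarn–Ravel–Eskin–Ulver.
So from Tarn the first move is to Ravel.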